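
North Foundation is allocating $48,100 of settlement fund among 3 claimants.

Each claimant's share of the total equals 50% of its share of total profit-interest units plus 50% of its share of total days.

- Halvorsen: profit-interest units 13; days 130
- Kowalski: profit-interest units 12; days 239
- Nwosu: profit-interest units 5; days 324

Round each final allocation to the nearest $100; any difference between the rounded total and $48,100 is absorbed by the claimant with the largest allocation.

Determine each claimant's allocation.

Totals — profit-interest units 30, days 693.
Composite weights (50% profit-interest units + 50% days): Halvorsen 0.3105; Kowalski 0.3724; Nwosu 0.3171.
Proportional shares: Halvorsen 14,933.21; Kowalski 17,914.30; Nwosu 15,252.49.
At nearest $100: Halvorsen $14,900; Kowalski $17,900; Nwosu $15,300. Sum = $48,100.
Rounded total matches; no reconciliation needed.

Halvorsen: $14,900 · Kowalski: $17,900 · Nwosu: $15,300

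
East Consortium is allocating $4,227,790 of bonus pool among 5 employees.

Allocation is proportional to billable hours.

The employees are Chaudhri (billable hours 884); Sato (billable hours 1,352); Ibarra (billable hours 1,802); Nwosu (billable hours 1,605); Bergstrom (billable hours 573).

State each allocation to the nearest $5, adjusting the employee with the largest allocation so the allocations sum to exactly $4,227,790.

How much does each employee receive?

Combined billable hours = 6,216.
Proportional shares: Chaudhri 884/6,216 × $4,227,790 = 601,249.41; Sato 1,352/6,216 × $4,227,790 = 919,557.93; Ibarra 1,802/6,216 × $4,227,790 = 1,225,623.81; Nwosu 1,605/6,216 × $4,227,790 = 1,091,634.97; Bergstrom 573/6,216 × $4,227,790 = 389,723.89.
After rounding ($5): Chaudhri $601,250; Sato $919,560; Ibarra $1,225,625; Nwosu $1,091,635; Bergstrom $389,725. Sum = $4,227,795.
Difference $4,227,790 − $4,227,795 = −$5 applied to largest allocation (Ibarra): Ibarra becomes $1,225,620.

Chaudhri: $601,250 | Sato: $919,560 | Ibarra: $1,225,620 | Nwosu: $1,091,635 | Bergstrom: $389,725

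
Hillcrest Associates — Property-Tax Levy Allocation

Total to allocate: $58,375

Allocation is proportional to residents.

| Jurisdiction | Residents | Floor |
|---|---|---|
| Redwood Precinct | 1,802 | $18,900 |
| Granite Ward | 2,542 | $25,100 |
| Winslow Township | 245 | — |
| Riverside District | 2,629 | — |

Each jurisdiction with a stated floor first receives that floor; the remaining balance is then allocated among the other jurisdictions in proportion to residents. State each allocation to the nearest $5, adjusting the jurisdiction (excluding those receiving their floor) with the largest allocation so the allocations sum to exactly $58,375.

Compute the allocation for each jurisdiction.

Redwood Precinct: $18,900 | Granite Ward: $25,100 | Winslow Township: $1,225 | Riverside District: $13,150

Fund the minimums — Redwood Precinct $18,900; Granite Ward $25,100. Balance $14,375.
Balance split over remaining residents 2,874: Winslow Township 1,225.43 → $1,225; Riverside District 13,149.57 → $13,150.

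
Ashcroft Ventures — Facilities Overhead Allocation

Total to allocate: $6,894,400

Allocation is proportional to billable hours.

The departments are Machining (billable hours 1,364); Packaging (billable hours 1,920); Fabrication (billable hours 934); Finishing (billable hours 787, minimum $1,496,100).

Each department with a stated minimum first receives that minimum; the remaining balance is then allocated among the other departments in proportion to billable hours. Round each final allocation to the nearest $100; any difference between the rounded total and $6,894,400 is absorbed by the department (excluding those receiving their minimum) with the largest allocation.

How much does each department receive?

Machining: $1,745,700 · Packaging: $2,457,200 · Fabrication: $1,195,400 · Finishing: $1,496,100

Fund the minimums — Finishing $1,496,100. Balance $5,398,300.
Balance split over remaining billable hours 4,218: Machining 1,745,680.70 → $1,745,700; Packaging 2,457,263.16 → $2,457,300; Fabrication 1,195,356.14 → $1,195,400.
Rounding difference −$100 applied to Packaging → $2,457,200.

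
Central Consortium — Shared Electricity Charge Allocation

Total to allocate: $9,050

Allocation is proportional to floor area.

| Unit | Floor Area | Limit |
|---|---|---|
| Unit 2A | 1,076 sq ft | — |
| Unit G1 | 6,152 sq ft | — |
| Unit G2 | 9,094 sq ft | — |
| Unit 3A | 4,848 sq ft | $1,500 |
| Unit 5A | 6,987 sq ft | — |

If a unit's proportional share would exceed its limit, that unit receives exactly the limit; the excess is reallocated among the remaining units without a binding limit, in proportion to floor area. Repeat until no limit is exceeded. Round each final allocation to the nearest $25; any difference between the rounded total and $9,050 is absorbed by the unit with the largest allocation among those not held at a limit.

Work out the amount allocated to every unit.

Unit 2A: $350; Unit G1: $2,000; Unit G2: $2,925; Unit 3A: $1,500; Unit 5A: $2,275

Sum of floor area: 28,157.
Pro-rata shares before constraints: Unit 2A 345.84; Unit G1 1,977.33; Unit G2 2,922.92; Unit 3A 1,558.21; Unit 5A 2,245.71.
Capped: Unit 3A ($1,500); balance $7,550 reallocated over remaining floor area 23,309.
Remaining shares: Unit 2A 348.53 → $350; Unit G1 1,992.69 → $2,000; Unit G2 2,945.63 → $2,950; Unit 5A 2,263.15 → $2,275.
Rounding difference −$25 applied to Unit G2 → $2,925.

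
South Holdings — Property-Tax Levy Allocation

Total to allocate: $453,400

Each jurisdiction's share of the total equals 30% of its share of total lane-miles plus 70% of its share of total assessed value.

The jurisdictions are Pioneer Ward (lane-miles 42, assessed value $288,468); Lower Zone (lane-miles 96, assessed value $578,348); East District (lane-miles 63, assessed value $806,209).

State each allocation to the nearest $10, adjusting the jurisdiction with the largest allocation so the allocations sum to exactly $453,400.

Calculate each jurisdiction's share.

Pioneer Ward: $83,150 · Lower Zone: $174,680 · East District: $195,570

Totals — lane-miles 201, assessed value 1,673,025.
Combined weights (30% lane-miles + 70% assessed value): Pioneer Ward 0.1834; Lower Zone 0.3853; East District 0.4314.
Proportional shares: Pioneer Ward 83,145.70; Lower Zone 174,679.87; East District 195,574.43.
At nearest $10: Pioneer Ward $83,150; Lower Zone $174,680; East District $195,570. Sum = $453,400.
Sum already equals the total — no adjustment.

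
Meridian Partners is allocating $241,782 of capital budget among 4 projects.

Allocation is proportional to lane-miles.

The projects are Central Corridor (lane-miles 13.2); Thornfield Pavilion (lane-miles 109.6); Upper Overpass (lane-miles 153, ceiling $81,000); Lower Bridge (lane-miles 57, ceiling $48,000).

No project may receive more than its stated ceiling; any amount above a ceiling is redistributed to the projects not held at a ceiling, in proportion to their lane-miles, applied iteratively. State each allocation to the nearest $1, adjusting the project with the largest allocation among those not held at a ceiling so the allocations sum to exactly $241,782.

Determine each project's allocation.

Sum of lane-miles: 332.8.
Pro-rata shares before constraints: Central Corridor 9,589.91; Thornfield Pavilion 79,625.32; Upper Overpass 111,155.79; Lower Bridge 41,410.98.
Capped: Upper Overpass ($81,000); residual $160,782 reallocated over remaining lane-miles 179.8.
Capped: Lower Bridge ($48,000); residual $112,782 reallocated over remaining lane-miles 122.8.
Remaining shares: Central Corridor 12,123.15 → $12,123; Thornfield Pavilion 100,658.85 → $100,659.

Central Corridor: $12,123; Thornfield Pavilion: $100,659; Upper Overpass: $81,000; Lower Bridge: $48,000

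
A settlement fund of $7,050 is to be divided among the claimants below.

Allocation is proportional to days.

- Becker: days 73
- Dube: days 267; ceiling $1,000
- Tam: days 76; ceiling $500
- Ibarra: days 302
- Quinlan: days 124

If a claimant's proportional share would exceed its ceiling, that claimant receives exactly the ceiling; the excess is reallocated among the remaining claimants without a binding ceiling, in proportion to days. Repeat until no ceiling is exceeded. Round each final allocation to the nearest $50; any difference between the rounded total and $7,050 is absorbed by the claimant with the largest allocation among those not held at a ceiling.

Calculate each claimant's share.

Becker: $800; Dube: $1,000; Tam: $500; Ibarra: $3,350; Quinlan: $1,400

Total days = 842.
Pro-rata shares before constraints: Becker 611.22; Dube 2,235.57; Tam 636.34; Ibarra 2,528.62; Quinlan 1,038.24.
Capped: Dube ($1,000), Tam ($500); balance $5,550 reallocated over remaining days 499.
Shares after redistribution: Becker 811.92 → $800; Ibarra 3,358.92 → $3,350; Quinlan 1,379.16 → $1,400.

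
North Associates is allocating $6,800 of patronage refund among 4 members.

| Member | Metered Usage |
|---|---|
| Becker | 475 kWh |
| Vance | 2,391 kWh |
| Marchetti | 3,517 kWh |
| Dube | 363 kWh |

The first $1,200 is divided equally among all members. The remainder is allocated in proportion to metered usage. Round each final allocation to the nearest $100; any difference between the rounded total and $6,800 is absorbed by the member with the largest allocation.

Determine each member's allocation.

Becker: $700; Vance: $2,300; Marchetti: $3,200; Dube: $600

Equal tier: $1,200 ÷ 4 = $300 apiece.
Remainder $5,600 by metered usage (total 6,746): Becker 394.31 → $400; Vance 1,984.82 → $2,000; Marchetti 2,919.54 → $2,900; Dube 301.33 → $300.
Totals: Becker $300 + $400 = $700; Vance $300 + $2,000 = $2,300; Marchetti $300 + $2,900 = $3,200; Dube $300 + $300 = $600.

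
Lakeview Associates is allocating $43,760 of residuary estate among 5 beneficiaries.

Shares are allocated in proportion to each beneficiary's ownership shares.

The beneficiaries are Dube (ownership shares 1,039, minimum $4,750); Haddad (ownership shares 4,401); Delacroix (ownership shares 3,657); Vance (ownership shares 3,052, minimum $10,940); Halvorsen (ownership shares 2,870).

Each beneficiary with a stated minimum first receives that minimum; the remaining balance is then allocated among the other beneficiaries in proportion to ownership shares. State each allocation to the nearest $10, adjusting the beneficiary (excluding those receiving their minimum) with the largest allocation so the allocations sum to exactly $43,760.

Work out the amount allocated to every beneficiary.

Dube: $4,750; Haddad: $11,310; Delacroix: $9,390; Vance: $10,940; Halvorsen: $7,370

Minimums first: Dube $4,750; Vance $10,940. Remaining pool $28,070.
Remaining pool split over remaining ownership shares 10,928: Haddad 11,304.55 → $11,300; Delacroix 9,393.48 → $9,390; Halvorsen 7,371.97 → $7,370.
Rounding difference +$10 applied to Haddad → $11,310.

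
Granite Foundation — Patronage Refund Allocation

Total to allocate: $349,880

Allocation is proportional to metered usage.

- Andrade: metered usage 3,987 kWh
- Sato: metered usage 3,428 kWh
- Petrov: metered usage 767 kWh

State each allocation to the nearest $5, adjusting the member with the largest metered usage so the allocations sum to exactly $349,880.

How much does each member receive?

Total metered usage = 8,182.
Proportional shares: Andrade 3,987/8,182 × $349,880 = 170,492.74; Sato 3,428/8,182 × $349,880 = 146,588.69; Petrov 767/8,182 × $349,880 = 32,798.58.
Rounded to nearest $5: Andrade $170,495; Sato $146,590; Petrov $32,800. Sum = $349,885.
Difference $349,880 − $349,885 = −$5 applied to largest metered usage (Andrade): Andrade becomes $170,490.

Andrade: $170,490; Sato: $146,590; Petrov: $32,800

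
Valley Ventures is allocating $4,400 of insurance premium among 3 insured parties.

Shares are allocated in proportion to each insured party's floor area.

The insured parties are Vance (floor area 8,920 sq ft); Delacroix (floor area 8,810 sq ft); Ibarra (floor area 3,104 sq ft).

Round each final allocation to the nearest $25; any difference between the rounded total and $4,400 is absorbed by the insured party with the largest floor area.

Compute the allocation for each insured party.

Vance: $1,900; Delacroix: $1,850; Ibarra: $650

Combined floor area = 20,834.
Raw shares: Vance 8,920/20,834 × $4,400 = 1,883.84; Delacroix 8,810/20,834 × $4,400 = 1,860.61; Ibarra 3,104/20,834 × $4,400 = 655.54.
After rounding ($25): Vance $1,875; Delacroix $1,850; Ibarra $650. Sum = $4,375.
Difference $4,400 − $4,375 = +$25 applied to largest floor area (Vance): Vance becomes $1,900.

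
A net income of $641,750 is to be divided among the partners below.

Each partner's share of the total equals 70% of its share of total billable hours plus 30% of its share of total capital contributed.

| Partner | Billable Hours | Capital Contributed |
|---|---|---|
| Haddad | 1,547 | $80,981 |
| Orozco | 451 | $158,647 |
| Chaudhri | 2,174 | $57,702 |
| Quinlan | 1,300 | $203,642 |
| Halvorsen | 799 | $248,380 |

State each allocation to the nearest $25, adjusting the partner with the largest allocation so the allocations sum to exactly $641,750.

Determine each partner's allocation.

Totals — billable hours 6,271, capital contributed 749,352.
Blended shares (70% billable hours + 30% capital contributed): Haddad 0.2051; Orozco 0.1139; Chaudhri 0.2658; Quinlan 0.2266; Halvorsen 0.1886.
Unrounded shares: Haddad 131,625.62; Orozco 73,067.42; Chaudhri 170,560.07; Quinlan 145,446.00; Halvorsen 121,050.89.
After rounding ($25): Haddad $131,625; Orozco $73,075; Chaudhri $170,550; Quinlan $145,450; Halvorsen $121,050. Sum = $641,750.
Rounded total matches; no reconciliation needed.

Haddad: $131,625 | Orozco: $73,075 | Chaudhri: $170,550 | Quinlan: $145,450 | Halvorsen: $121,050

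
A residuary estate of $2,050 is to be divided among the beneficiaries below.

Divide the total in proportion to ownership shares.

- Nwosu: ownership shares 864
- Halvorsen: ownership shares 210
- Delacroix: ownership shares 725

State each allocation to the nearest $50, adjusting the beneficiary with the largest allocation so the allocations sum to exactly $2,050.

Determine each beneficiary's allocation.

Combined ownership shares = 1,799.
Pro-rata amounts: Nwosu 864/1,799 × $2,050 = 984.55; Halvorsen 210/1,799 × $2,050 = 239.30; Delacroix 725/1,799 × $2,050 = 826.15.
At nearest $50: Nwosu $1,000; Halvorsen $250; Delacroix $850. Sum = $2,100.
Difference $2,050 − $2,100 = −$50 applied to largest allocation (Nwosu): Nwosu becomes $950.

Nwosu: $950; Halvorsen: $250; Delacroix: $850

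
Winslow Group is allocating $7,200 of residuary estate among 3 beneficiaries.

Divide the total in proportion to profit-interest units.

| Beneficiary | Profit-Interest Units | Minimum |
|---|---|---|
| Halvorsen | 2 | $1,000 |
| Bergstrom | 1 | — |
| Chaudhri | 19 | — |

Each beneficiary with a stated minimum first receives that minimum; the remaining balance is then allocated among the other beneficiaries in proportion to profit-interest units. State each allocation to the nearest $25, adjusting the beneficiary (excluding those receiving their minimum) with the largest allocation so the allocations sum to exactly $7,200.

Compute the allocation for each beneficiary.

Fund the minimums — Halvorsen $1,000. Remaining pool $6,200.
Remaining pool split over remaining profit-interest units 20: Bergstrom 310.00 → $300; Chaudhri 5,890.00 → $5,900.

Halvorsen: $1,000 | Bergstrom: $300 | Chaudhri: $5,900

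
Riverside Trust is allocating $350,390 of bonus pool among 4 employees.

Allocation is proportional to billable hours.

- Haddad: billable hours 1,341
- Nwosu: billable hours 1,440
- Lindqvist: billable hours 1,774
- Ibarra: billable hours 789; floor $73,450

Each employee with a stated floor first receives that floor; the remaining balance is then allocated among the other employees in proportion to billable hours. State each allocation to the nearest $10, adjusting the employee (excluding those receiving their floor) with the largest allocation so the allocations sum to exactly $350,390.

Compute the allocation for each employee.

Haddad: $81,530 | Nwosu: $87,550 | Lindqvist: $107,860 | Ibarra: $73,450

Fund the minimums — Ibarra $73,450. Residual $276,940.
Residual split over remaining billable hours 4,555: Haddad 81,531.62 → $81,530; Nwosu 87,550.74 → $87,550; Lindqvist 107,857.64 → $107,860.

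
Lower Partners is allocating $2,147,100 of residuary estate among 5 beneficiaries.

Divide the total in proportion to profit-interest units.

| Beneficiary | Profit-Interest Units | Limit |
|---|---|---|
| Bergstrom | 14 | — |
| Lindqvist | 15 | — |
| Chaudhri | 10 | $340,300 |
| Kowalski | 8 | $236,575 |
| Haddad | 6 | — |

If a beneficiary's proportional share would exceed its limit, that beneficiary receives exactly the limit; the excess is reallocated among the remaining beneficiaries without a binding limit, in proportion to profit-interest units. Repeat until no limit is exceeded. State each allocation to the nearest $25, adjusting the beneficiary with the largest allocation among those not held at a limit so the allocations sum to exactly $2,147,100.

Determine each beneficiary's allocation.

Sum of profit-interest units: 53.
Unconstrained shares: Bergstrom 567,158.49; Lindqvist 607,669.81; Chaudhri 405,113.21; Kowalski 324,090.57; Haddad 243,067.92.
Capped: Chaudhri ($340,300), Kowalski ($236,575); balance $1,570,225 reallocated over remaining profit-interest units 35.
Redistributed shares: Bergstrom 628,090.00 → $628,100; Lindqvist 672,953.57 → $672,950; Haddad 269,181.43 → $269,175.

Bergstrom: $628,100 · Lindqvist: $672,950 · Chaudhri: $340,300 · Kowalski: $236,575 · Haddad: $269,175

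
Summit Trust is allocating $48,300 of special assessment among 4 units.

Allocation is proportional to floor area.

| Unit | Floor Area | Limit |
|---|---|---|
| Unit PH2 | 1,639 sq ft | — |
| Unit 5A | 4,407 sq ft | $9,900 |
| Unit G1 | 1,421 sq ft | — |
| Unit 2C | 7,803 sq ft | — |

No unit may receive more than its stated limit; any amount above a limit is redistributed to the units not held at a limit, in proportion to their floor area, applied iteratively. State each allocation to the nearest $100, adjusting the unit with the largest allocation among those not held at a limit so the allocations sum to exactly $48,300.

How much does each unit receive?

Unit PH2: $5,800; Unit 5A: $9,900; Unit G1: $5,000; Unit 2C: $27,600

Sum of floor area: 15,270.
Proportional shares (ignoring caps): Unit PH2 5,184.26; Unit 5A 13,939.63; Unit G1 4,494.72; Unit 2C 24,681.39.
Held at cap: Unit 5A ($9,900); balance $38,400 reallocated over remaining floor area 10,863.
Redistributed shares: Unit PH2 5,793.76 → $5,800; Unit G1 5,023.14 → $5,000; Unit 2C 27,583.10 → $27,600.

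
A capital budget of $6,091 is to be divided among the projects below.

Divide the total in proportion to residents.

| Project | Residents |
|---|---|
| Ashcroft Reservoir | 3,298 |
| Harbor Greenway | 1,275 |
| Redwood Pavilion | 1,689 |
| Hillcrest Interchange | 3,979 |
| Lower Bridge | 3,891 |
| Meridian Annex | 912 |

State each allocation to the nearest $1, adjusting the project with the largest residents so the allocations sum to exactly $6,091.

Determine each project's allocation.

Residents total: 15,044.
Unrounded shares: Ashcroft Reservoir 3,298/15,044 × $6,091 = 1,335.29; Harbor Greenway 1,275/15,044 × $6,091 = 516.22; Redwood Pavilion 1,689/15,044 × $6,091 = 683.84; Hillcrest Interchange 3,979/15,044 × $6,091 = 1,611.01; Lower Bridge 3,891/15,044 × $6,091 = 1,575.38; Meridian Annex 912/15,044 × $6,091 = 369.25.
After rounding ($1): Ashcroft Reservoir $1,335; Harbor Greenway $516; Redwood Pavilion $684; Hillcrest Interchange $1,611; Lower Bridge $1,575; Meridian Annex $369. Sum = $6,090.
Difference $6,091 − $6,090 = +$1 applied to largest residents (Hillcrest Interchange): Hillcrest Interchange becomes $1,612.

Ashcroft Reservoir: $1,335 · Harbor Greenway: $516 · Redwood Pavilion: $684 · Hillcrest Interchange: $1,612 · Lower Bridge: $1,575 · Meridian Annex: $369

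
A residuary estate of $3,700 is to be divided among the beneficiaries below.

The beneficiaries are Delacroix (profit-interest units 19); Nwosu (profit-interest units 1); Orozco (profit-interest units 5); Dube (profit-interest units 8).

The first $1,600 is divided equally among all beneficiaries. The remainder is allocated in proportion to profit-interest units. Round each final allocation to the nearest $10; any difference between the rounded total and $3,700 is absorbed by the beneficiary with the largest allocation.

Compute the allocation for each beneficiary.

Delacroix: $1,610 | Nwosu: $460 | Orozco: $720 | Dube: $910

First tranche $1,600 split equally: $400 each.
Remainder $2,100 by profit-interest units (total 33): Delacroix 1,209.09 → $1,210; Nwosu 63.64 → $60; Orozco 318.18 → $320; Dube 509.09 → $510.
Totals: Delacroix $400 + $1,210 = $1,610; Nwosu $400 + $60 = $460; Orozco $400 + $320 = $720; Dube $400 + $510 = $910.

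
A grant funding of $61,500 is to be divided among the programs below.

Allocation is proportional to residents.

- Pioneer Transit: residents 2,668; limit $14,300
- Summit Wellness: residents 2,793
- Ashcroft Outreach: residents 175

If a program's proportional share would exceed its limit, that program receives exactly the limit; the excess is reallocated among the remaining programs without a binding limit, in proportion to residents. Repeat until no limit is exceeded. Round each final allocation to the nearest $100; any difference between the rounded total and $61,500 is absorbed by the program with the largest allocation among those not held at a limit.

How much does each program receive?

Pioneer Transit: $14,300; Summit Wellness: $44,400; Ashcroft Outreach: $2,800

Total residents = 5,636.
Proportional shares (ignoring caps): Pioneer Transit 29,113.20; Summit Wellness 30,477.20; Ashcroft Outreach 1,909.60.
Cap binds for Pioneer Transit ($14,300); remaining pool $47,200 reallocated over remaining residents 2,968.
Shares after redistribution: Summit Wellness 44,416.98 → $44,400; Ashcroft Outreach 2,783.02 → $2,800.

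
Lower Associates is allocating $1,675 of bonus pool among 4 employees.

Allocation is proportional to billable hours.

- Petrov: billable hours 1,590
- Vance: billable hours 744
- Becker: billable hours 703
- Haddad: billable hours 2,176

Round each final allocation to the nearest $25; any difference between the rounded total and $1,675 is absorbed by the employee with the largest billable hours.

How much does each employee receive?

Combined billable hours = 1,590 + 744 + 703 + 2,176 = 5,213.
Unrounded shares: Petrov 510.89; Vance 239.06; Becker 225.88; Haddad 699.18.
At nearest $25: Petrov $500; Vance $250; Becker $225; Haddad $700. Sum = $1,675.
No rounding difference to absorb.

Petrov: $500; Vance: $250; Becker: $225; Haddad: $700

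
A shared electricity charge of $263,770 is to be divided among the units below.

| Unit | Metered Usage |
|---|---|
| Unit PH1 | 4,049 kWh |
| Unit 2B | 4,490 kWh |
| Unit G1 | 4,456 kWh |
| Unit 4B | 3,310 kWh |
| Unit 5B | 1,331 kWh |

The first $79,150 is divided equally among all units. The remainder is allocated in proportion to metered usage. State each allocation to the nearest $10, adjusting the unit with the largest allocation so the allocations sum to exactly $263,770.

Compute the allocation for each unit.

Equal tier: $79,150 ÷ 5 = $15,830 apiece.
Remainder $184,620 by metered usage (total 17,636): Unit PH1 42,386.39 → $42,390; Unit 2B 47,002.94 → $47,000; Unit G1 46,647.01 → $46,650; Unit 4B 34,650.27 → $34,650; Unit 5B 13,933.39 → $13,930.
Totals: Unit PH1 $15,830 + $42,390 = $58,220; Unit 2B $15,830 + $47,000 = $62,830; Unit G1 $15,830 + $46,650 = $62,480; Unit 4B $15,830 + $34,650 = $50,480; Unit 5B $15,830 + $13,930 = $29,760.

Unit PH1: $58,220; Unit 2B: $62,830; Unit G1: $62,480; Unit 4B: $50,480; Unit 5B: $29,760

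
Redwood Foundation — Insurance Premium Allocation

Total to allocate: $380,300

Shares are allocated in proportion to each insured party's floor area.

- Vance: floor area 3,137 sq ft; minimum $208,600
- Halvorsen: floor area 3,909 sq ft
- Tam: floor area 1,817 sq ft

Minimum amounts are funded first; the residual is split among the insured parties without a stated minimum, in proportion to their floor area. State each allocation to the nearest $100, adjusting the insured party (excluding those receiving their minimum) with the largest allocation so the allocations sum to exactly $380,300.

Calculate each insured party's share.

Vance: $208,600; Halvorsen: $117,200; Tam: $54,500

Fund the minimums — Vance $208,600. Residual $171,700.
Residual split over remaining floor area 5,726: Halvorsen 117,215.39 → $117,200; Tam 54,484.61 → $54,500.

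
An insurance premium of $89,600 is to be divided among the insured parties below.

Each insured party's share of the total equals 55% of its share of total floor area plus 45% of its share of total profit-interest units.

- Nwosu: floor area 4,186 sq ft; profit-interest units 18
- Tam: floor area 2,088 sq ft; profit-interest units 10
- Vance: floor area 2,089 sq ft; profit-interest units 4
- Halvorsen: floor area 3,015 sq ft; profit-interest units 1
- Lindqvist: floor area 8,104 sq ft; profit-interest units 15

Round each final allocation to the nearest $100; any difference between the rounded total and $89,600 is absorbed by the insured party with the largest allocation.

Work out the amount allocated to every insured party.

Nwosu: $25,700 | Tam: $13,700 | Vance: $8,600 | Halvorsen: $8,500 | Lindqvist: $33,100

Floor area total 19,482; profit-interest units total 48.
Blended shares (55% floor area + 45% profit-interest units): Nwosu 0.2869; Tam 0.1527; Vance 0.0965; Halvorsen 0.0945; Lindqvist 0.3694.
Proportional shares: Nwosu 25,708.55; Tam 13,681.63; Vance 8,644.16; Halvorsen 8,466.49; Lindqvist 33,099.18.
After rounding ($100): Nwosu $25,700; Tam $13,700; Vance $8,600; Halvorsen $8,500; Lindqvist $33,100. Sum = $89,600.
No rounding difference to absorb.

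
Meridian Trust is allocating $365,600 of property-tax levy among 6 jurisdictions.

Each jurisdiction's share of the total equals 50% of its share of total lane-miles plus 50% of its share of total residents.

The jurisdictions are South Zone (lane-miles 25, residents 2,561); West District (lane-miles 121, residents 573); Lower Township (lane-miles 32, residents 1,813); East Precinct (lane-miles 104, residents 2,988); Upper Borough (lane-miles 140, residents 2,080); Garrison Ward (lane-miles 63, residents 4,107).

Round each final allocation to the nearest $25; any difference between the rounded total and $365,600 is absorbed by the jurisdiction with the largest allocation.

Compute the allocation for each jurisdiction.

Totals — lane-miles 485, residents 14,122.
Combined weights (50% lane-miles + 50% residents): South Zone 0.1164; West District 0.1450; Lower Township 0.0972; East Precinct 0.2130; Upper Borough 0.2180; Garrison Ward 0.2104.
Raw shares: South Zone 42,573.14; West District 53,022.88; Lower Township 35,529.12; East Precinct 77,876.04; Upper Borough 79,691.24; Garrison Ward 76,907.57.
At nearest $25: South Zone $42,575; West District $53,025; Lower Township $35,525; East Precinct $77,875; Upper Borough $79,700; Garrison Ward $76,900. Sum = $365,600.
Sum already equals the total — no adjustment.

South Zone: $42,575 · West District: $53,025 · Lower Township: $35,525 · East Precinct: $77,875 · Upper Borough: $79,700 · Garrison Ward: $76,900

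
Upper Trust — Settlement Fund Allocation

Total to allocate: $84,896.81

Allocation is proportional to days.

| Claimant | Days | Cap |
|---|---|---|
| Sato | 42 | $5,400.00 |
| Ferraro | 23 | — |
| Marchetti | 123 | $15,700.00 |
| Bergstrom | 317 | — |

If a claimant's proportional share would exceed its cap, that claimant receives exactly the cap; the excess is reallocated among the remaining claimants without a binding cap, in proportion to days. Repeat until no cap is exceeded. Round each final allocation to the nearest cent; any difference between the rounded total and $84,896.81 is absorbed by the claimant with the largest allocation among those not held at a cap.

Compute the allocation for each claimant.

Sum of days: 505.
Unconstrained shares: Sato 7,060.7248; Ferraro 3,866.5874; Marchetti 20,677.8369; Bergstrom 53,291.6609.
Held at cap: Sato ($5,400.00), Marchetti ($15,700.00); remaining pool $63,796.81 reallocated over remaining days 340.
Remaining shares: Ferraro 4,315.6666 → $4,315.67; Bergstrom 59,481.1434 → $59,481.14.

Sato: $5,400.00 | Ferraro: $4,315.67 | Marchetti: $15,700.00 | Bergstrom: $59,481.14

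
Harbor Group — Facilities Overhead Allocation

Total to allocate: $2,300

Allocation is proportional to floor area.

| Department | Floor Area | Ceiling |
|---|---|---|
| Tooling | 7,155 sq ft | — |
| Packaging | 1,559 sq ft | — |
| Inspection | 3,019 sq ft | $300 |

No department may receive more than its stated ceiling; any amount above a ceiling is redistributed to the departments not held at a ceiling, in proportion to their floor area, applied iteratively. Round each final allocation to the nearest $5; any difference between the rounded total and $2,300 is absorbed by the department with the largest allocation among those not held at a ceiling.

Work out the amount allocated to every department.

Total floor area = 11,733.
Pro-rata shares before constraints: Tooling 1,402.58; Packaging 305.61; Inspection 591.81.
Capped: Inspection ($300); residual $2,000 reallocated over remaining floor area 8,714.
Remaining shares: Tooling 1,642.18 → $1,640; Packaging 357.82 → $360.

Tooling: $1,640; Packaging: $360; Inspection: $300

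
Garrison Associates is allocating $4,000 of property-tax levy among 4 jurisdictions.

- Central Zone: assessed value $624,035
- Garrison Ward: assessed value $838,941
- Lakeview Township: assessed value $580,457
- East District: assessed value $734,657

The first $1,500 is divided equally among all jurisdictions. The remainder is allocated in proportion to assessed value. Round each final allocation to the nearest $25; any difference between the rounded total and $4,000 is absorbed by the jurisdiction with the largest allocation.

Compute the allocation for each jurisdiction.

Central Zone: $925; Garrison Ward: $1,150; Lakeview Township: $900; East District: $1,025

Equal tier: $1,500 ÷ 4 = $375 apiece.
Remainder $2,500 by assessed value (total 2,778,090): Central Zone 561.57 → $550; Garrison Ward 754.96 → $750; Lakeview Township 522.35 → $525; East District 661.12 → $650.
Rounding difference +$25 on remainder applied to Garrison Ward.
Totals: Central Zone $375 + $550 = $925; Garrison Ward $375 + $775 = $1,150; Lakeview Township $375 + $525 = $900; East District $375 + $650 = $1,025.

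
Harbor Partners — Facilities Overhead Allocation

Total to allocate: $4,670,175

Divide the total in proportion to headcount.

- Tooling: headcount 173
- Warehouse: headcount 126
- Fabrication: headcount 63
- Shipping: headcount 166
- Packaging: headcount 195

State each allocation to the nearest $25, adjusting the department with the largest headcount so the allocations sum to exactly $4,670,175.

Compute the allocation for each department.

Headcount total: 723.
Proportional shares: Tooling 173/723 × $4,670,175 = 1,117,483.09; Warehouse 126/723 × $4,670,175 = 813,889.42; Fabrication 63/723 × $4,670,175 = 406,944.71; Shipping 166/723 × $4,670,175 = 1,072,267.01; Packaging 195/723 × $4,670,175 = 1,259,590.77.
Rounded to nearest $25: Tooling $1,117,475; Warehouse $813,900; Fabrication $406,950; Shipping $1,072,275; Packaging $1,259,600. Sum = $4,670,200.
Difference $4,670,175 − $4,670,200 = −$25 applied to largest headcount (Packaging): Packaging becomes $1,259,575.

Tooling: $1,117,475 | Warehouse: $813,900 | Fabrication: $406,950 | Shipping: $1,072,275 | Packaging: $1,259,575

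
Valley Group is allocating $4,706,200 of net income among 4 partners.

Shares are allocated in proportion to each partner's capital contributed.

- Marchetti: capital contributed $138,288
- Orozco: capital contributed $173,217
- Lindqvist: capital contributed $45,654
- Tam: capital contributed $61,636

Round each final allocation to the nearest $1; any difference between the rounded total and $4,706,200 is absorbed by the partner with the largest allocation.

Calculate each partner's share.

Marchetti: $1,554,008 · Orozco: $1,946,523 · Lindqvist: $513,036 · Tam: $692,633

Capital contributed total: 418,795.
Unrounded shares: Marchetti 138,288/418,795 × $4,706,200 = 1,554,008.49; Orozco 173,217/418,795 × $4,706,200 = 1,946,522.39; Lindqvist 45,654/418,795 × $4,706,200 = 513,035.86; Tam 61,636/418,795 × $4,706,200 = 692,633.25.
After rounding ($1): Marchetti $1,554,008; Orozco $1,946,522; Lindqvist $513,036; Tam $692,633. Sum = $4,706,199.
Difference $4,706,200 − $4,706,199 = +$1 applied to largest allocation (Orozco): Orozco becomes $1,946,523.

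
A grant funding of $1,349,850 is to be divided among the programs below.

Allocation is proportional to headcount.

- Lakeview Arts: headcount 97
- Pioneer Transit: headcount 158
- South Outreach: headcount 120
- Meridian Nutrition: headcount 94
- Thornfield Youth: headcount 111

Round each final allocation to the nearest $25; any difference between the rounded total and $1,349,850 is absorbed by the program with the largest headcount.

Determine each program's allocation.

Total headcount = 97 + 158 + 120 + 94 + 111 = 580.
Raw shares: Lakeview Arts 225,750.78; Pioneer Transit 367,717.76; South Outreach 279,279.31; Meridian Nutrition 218,768.79; Thornfield Youth 258,333.36.
After rounding ($25): Lakeview Arts $225,750; Pioneer Transit $367,725; South Outreach $279,275; Meridian Nutrition $218,775; Thornfield Youth $258,325. Sum = $1,349,850.
No rounding difference to absorb.

Lakeview Arts: $225,750; Pioneer Transit: $367,725; South Outreach: $279,275; Meridian Nutrition: $218,775; Thornfield Youth: $258,325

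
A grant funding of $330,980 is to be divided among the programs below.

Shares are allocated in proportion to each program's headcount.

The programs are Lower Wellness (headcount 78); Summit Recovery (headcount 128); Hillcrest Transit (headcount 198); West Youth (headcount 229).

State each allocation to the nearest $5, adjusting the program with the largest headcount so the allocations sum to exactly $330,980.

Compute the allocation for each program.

Combined headcount = 78 + 128 + 198 + 229 = 633.
Proportional shares: Lower Wellness 40,784.27; Summit Recovery 66,928.03; Hillcrest Transit 103,529.29; West Youth 119,738.42.
At nearest $5: Lower Wellness $40,785; Summit Recovery $66,930; Hillcrest Transit $103,530; West Youth $119,740. Sum = $330,985.
Difference $330,980 − $330,985 = −$5 applied to largest headcount (West Youth): West Youth becomes $119,735.

Lower Wellness: $40,785 · Summit Recovery: $66,930 · Hillcrest Transit: $103,530 · West Youth: $119,735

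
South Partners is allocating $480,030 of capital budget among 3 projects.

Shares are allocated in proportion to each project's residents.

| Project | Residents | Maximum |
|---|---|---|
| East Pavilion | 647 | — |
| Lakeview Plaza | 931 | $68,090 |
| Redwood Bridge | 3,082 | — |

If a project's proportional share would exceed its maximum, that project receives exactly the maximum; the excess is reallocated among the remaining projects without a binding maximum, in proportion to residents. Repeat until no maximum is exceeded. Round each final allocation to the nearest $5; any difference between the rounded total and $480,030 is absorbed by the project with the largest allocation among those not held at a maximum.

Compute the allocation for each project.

East Pavilion: $71,475 | Lakeview Plaza: $68,090 | Redwood Bridge: $340,465

Residents total: 4,660.
Unconstrained shares: East Pavilion 66,647.94; Lakeview Plaza 95,902.99; Redwood Bridge 317,479.07.
Held at cap: Lakeview Plaza ($68,090); balance $411,940 reallocated over remaining residents 3,729.
Redistributed shares: East Pavilion 71,473.63 → $71,475; Redwood Bridge 340,466.37 → $340,465.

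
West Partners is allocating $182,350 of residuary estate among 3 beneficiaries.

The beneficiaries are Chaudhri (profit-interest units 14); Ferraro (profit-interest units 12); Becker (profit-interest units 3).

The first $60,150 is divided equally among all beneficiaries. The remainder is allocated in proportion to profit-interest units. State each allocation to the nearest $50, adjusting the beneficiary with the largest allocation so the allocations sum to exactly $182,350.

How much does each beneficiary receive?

$60,150 shared equally gives $20,050 per beneficiary.
Remainder $122,200 by profit-interest units (total 29): Chaudhri 58,993.10 → $59,000; Ferraro 50,565.52 → $50,550; Becker 12,641.38 → $12,650.
Totals: Chaudhri $20,050 + $59,000 = $79,050; Ferraro $20,050 + $50,550 = $70,600; Becker $20,050 + $12,650 = $32,700.

Chaudhri: $79,050 · Ferraro: $70,600 · Becker: $32,700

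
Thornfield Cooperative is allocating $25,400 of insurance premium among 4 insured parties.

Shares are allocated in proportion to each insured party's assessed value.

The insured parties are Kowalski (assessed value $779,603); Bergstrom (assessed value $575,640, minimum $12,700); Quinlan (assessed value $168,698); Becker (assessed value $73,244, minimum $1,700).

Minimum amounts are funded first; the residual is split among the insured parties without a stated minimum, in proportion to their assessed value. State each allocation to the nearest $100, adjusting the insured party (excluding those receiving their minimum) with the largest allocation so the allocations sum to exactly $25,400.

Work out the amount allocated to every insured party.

Fund the minimums — Bergstrom $12,700; Becker $1,700. Residual $11,000.
Residual split over remaining assessed value 948,301: Kowalski 9,043.16 → $9,000; Quinlan 1,956.84 → $2,000.

Kowalski: $9,000 · Bergstrom: $12,700 · Quinlan: $2,000 · Becker: $1,700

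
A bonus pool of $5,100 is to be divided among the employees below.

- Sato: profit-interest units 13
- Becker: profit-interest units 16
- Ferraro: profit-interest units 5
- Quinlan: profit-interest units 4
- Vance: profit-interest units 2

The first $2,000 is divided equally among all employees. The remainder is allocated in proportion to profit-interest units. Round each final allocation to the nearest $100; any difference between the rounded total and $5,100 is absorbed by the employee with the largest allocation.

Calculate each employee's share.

Sato: $1,400 · Becker: $1,600 · Ferraro: $800 · Quinlan: $700 · Vance: $600

Equal tier: $2,000 ÷ 5 = $400 apiece.
Remainder $3,100 by profit-interest units (total 40): Sato 1,007.50 → $1,000; Becker 1,240.00 → $1,200; Ferraro 387.50 → $400; Quinlan 310.00 → $300; Vance 155.00 → $200.
Totals: Sato $400 + $1,000 = $1,400; Becker $400 + $1,200 = $1,600; Ferraro $400 + $400 = $800; Quinlan $400 + $300 = $700; Vance $400 + $200 = $600.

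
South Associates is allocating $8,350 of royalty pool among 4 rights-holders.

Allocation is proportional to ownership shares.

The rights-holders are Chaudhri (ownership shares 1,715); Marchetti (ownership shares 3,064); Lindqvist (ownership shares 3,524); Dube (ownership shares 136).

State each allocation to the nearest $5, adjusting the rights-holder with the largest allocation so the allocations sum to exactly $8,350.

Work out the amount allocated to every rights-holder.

Chaudhri: $1,695; Marchetti: $3,030; Lindqvist: $3,490; Dube: $135

Sum of ownership shares: 8,439.
Proportional shares: Chaudhri 1,715/8,439 × $8,350 = 1,696.91; Marchetti 3,064/8,439 × $8,350 = 3,031.69; Lindqvist 3,524/8,439 × $8,350 = 3,486.83; Dube 136/8,439 × $8,350 = 134.57.
At nearest $5: Chaudhri $1,695; Marchetti $3,030; Lindqvist $3,485; Dube $135. Sum = $8,345.
Difference $8,350 − $8,345 = +$5 applied to largest allocation (Lindqvist): Lindqvist becomes $3,490.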